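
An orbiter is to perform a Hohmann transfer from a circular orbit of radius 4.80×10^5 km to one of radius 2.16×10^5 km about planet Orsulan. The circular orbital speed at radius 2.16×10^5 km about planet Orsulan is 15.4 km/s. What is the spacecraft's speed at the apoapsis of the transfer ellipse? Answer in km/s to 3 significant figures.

From the circular-orbit relation v² = μ/r at r = 2.16×10^5 km: μ = v²r = (15.4)² × 2.16×10^5 = 5.12266×10^7 km³/s².
The Hohmann ellipse has a_t = (r₁ + r₂)/2 = 3.480×10^5 km.
At apoapsis, r = 4.800×10^5 km.
From the vis-viva equation, v = √[μ(2/r − 1/a_t)] = 8.139 km/s.

v = 8.14 km/s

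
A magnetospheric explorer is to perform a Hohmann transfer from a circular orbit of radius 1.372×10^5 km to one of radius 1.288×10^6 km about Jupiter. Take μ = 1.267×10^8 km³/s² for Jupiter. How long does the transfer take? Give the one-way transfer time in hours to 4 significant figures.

Semi-major axis of the transfer orbit: a_t = (1.372×10^5 + 1.288×10^6)/2 = 7.126×10^5 km.
Half the transfer-orbit period gives t = π√(a_t³/μ) = 1.679×10^5 s.
Converting: 1.679×10^5 s ÷ 3600 s/hour = 46.64 hours.

t = 46.64 hours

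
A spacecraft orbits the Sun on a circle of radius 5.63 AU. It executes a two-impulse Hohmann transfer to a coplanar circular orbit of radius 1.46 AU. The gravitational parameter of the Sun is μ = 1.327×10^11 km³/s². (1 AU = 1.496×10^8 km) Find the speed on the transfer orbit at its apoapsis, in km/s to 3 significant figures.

v = 8.06 km/s

In km: r₁ = 5.63 × 1.496×10^8 = 8.42248×10^8 km; r₂ = 1.46 × 1.496×10^8 = 2.18416×10^8 km.
Semi-major axis of the transfer orbit: a_t = (8.42248×10^8 + 2.18416×10^8)/2 = 5.30332×10^8 km.
At apoapsis, r = 8.42248×10^8 km.
From the vis-viva equation, v = √[μ(2/r − 1/a_t)] = 8.055 km/s.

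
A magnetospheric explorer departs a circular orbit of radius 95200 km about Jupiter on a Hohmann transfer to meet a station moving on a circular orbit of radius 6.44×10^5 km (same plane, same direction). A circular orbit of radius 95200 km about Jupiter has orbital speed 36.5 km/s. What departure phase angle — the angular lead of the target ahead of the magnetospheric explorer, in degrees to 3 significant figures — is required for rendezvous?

From the circular-orbit relation v² = μ/r at r = 95200 km: μ = v²r = (36.5)² × 95200 = 1.26830×10^8 km³/s².
Semi-major axis of the transfer orbit: a_t = (95200 + 6.440×10^5)/2 = 3.696×10^5 km.
The half-period of the transfer ellipse is t = π√(a_t³/μ) = 62681 s.
Target angular speed ω₂ = √(μ/r₂³) = 2.1791×10^-5 rad/s.
Angle swept by the target during transfer: ω₂·t = 1.3659 rad = 78.26°.
The magnetospheric explorer traverses 180° on the transfer ellipse, so the target must lead by 180° − 78.26° = 102°.

φ = 102°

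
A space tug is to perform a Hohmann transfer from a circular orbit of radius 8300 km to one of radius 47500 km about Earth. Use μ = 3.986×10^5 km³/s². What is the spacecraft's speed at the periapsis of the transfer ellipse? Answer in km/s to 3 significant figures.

Transfer-ellipse semi-major axis a_t = (r₁ + r₂)/2 = (8300 + 47500)/2 = 27900 km.
At periapsis, r = 8300 km.
Vis-viva: v = √[μ(2/r − 1/a_t)] = √[3.986×10^5 × (2/8300 − 1/27900)] = 9.042 km/s.

v = 9.04 km/s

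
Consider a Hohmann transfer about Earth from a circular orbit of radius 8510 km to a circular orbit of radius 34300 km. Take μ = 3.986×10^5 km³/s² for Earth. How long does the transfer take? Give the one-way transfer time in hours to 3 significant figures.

t = 4.33 hours

The Hohmann ellipse has a_t = (r₁ + r₂)/2 = 21405 km.
Half the transfer-orbit period gives t = π√(a_t³/μ) = 15580 s.
Converting: 15580 s ÷ 3600 s/hour = 4.33 hours.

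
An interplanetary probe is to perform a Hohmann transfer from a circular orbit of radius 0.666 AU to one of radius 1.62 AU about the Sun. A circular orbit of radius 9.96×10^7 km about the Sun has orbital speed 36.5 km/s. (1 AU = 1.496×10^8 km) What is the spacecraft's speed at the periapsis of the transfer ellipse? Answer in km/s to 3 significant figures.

v = 43.4 km/s

From the circular-orbit relation v² = μ/r at r = 9.96×10^7 km: μ = v²r = (36.5)² × 9.96×10^7 = 1.32692×10^11 km³/s².
In km: r₁ = 0.666 × 1.496×10^8 = 9.96336×10^7 km; r₂ = 1.62 × 1.496×10^8 = 2.42352×10^8 km.
Transfer-ellipse semi-major axis a_t = (r₁ + r₂)/2 = (9.96336×10^7 + 2.42352×10^8)/2 = 1.709928×10^8 km.
The periapsis of the transfer ellipse is at r = 9.96336×10^7 km.
From the vis-viva equation, v = √[μ(2/r − 1/a_t)] = 43.45 km/s.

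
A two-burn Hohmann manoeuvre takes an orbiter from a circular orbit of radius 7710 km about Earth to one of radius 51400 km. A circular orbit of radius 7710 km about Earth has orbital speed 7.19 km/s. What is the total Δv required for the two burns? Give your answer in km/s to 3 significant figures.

From the circular-orbit relation v² = μ/r at r = 7710 km: μ = v²r = (7.19)² × 7710 = 3.98577×10^5 km³/s².
Semi-major axis of the transfer orbit: a_t = (7710 + 51400)/2 = 29555 km.
At r₁ the circular-orbit speed is v₁ = √(μ/r₁) = 7.190 km/s.
Transfer-orbit speed at r₁ (vis-viva): v_p = √[μ(2/r₁ − 1/a_t)] = 9.482 km/s.
First burn Δv₁ = |v_p − v₁| = 2.292 km/s.
At r₂, v₂ = √(μ/r₂) = 2.7847 km/s.
Transfer-orbit speed at r₂: v_a = √[μ(2/r₂ − 1/a_t)] = 1.4223 km/s.
Second burn Δv₂ = |v₂ − v_a| = 1.362 km/s.
Δv = Δv₁ + Δv₂ = 2.292 + 1.362 = 3.654 km/s.

Δv = 3.65 km/s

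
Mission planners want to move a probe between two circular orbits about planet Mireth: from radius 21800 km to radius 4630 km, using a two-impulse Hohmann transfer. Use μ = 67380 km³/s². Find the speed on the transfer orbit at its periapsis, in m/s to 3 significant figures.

v = 4900 m/s

Semi-major axis of the transfer orbit: a_t = (21800 + 4630)/2 = 13215 km.
At periapsis, r = 4630 km.
Vis-viva: v = √[μ(2/r − 1/a_t)] = √[67380 × (2/4630 − 1/13215)] = 4.900 km/s.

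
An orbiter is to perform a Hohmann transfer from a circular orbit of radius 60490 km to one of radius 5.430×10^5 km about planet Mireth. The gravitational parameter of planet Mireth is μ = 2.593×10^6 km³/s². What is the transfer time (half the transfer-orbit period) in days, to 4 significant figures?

Semi-major axis of the transfer orbit: a_t = (60490 + 5.430×10^5)/2 = 3.01745×10^5 km.
Half the transfer-orbit period gives t = π√(a_t³/μ) = 3.234×10^5 s.
Converting: 3.234×10^5 s ÷ 86400 s/day = 3.743 days.

t = 3.743 days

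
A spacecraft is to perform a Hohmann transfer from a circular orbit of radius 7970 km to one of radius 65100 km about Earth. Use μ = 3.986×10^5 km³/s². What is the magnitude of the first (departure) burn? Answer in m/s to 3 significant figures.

The Hohmann ellipse has a_t = (r₁ + r₂)/2 = 36535 km.
On the circular orbit at r = 7970 km, v_c = √(μ/r) = 7.072 km/s.
Transfer-orbit speed at the same r (vis-viva, a = a_t): v_t = √[μ(2/r − 1/a_t)] = 9.440 km/s.
Δv₁ = |v_t − v_c| = |9.440 − 7.072| = 2.368 km/s.

Δv₁ = 2370 m/s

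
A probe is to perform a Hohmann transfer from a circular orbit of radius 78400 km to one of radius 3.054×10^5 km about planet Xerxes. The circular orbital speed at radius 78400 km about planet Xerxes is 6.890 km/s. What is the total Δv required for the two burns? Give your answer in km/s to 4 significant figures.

From the circular-orbit relation v² = μ/r at r = 78400 km: μ = v²r = (6.890)² × 78400 = 3.72181×10^6 km³/s².
The Hohmann ellipse has a_t = (r₁ + r₂)/2 = 1.919×10^5 km.
At r₁ the circular-orbit speed is v₁ = √(μ/r₁) = 6.890 km/s.
On the transfer ellipse at r₁, vis-viva gives v_p = √[μ(2/r₁ − 1/a_t)] = 8.692 km/s.
First burn Δv₁ = |v_p − v₁| = 1.802 km/s.
Circular speed at r₂: v₂ = √(μ/r₂) = 3.491 km/s.
Transfer-orbit speed at r₂: v_a = √[μ(2/r₂ − 1/a_t)] = 2.231 km/s.
Second burn Δv₂ = |v₂ − v_a| = 1.260 km/s.
Total Δv = Δv₁ + Δv₂ = 3.062 km/s.

Δv = 3.062 km/s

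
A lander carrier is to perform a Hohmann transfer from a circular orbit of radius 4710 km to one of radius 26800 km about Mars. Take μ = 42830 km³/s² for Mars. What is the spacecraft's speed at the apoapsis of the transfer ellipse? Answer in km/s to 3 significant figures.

Transfer-ellipse semi-major axis a_t = (r₁ + r₂)/2 = (4710 + 26800)/2 = 15755 km.
The apoapsis of the transfer ellipse is at r = 26800 km.
Applying v² = μ(2/r − 1/a_t): v = 0.6912 km/s.

v = 0.691 km/s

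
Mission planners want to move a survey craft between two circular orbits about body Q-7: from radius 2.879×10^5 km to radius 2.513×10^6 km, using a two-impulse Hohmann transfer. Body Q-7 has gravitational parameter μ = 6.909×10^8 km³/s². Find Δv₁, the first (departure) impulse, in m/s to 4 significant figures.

Δv₁ = 16630 m/s

Semi-major axis of the transfer orbit: a_t = (2.879×10^5 + 2.513×10^6)/2 = 1.40045×10^6 km.
On the circular orbit at r = 2.879×10^5 km, v_c = √(μ/r) = 48.99 km/s.
Transfer-orbit speed at the same r (vis-viva, a = a_t): v_t = √[μ(2/r − 1/a_t)] = 65.62 km/s.
Δv₁ = |v_t − v_c| = |65.62 − 48.99| = 16.63 km/s.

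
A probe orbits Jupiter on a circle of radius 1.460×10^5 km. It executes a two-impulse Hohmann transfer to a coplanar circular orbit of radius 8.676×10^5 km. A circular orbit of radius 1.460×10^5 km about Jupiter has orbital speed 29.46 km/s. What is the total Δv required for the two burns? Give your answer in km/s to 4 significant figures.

Δv = 14.68 km/s

From the circular-orbit relation v² = μ/r at r = 1.460×10^5 km: μ = v²r = (29.46)² × 1.460×10^5 = 1.26712×10^8 km³/s².
The Hohmann ellipse has a_t = (r₁ + r₂)/2 = 5.068×10^5 km.
Circular speed at r₁: v₁ = √(μ/r₁) = √(1.26712×10^8/1.460×10^5) = 29.4600 km/s.
On the transfer ellipse at r₁, vis-viva equation gives v_p = √[μ(2/r₁ − 1/a_t)] = 38.5455 km/s.
First burn Δv₁ = |v_p − v₁| = 9.0855 km/s.
Circular speed at r₂: v₂ = √(μ/r₂) = 12.0851 km/s.
Transfer-orbit speed at r₂: v_a = √[μ(2/r₂ − 1/a_t)] = 6.48646 km/s.
Second burn Δv₂ = |v₂ − v_a| = 5.5986 km/s.
Total Δv = Δv₁ + Δv₂ = 14.68 km/s.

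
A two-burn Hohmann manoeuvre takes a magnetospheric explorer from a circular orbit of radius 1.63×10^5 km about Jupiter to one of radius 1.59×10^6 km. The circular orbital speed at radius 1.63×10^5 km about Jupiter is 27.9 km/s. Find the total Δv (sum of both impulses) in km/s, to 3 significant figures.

From the circular-orbit relation v² = μ/r at r = 1.63×10^5 km: μ = v²r = (27.9)² × 1.63×10^5 = 1.26881×10^8 km³/s².
Semi-major axis of the transfer orbit: a_t = (1.630×10^5 + 1.590×10^6)/2 = 8.765×10^5 km.
Circular speed at r₁: v₁ = √(μ/r₁) = √(1.26881×10^8/1.630×10^5) = 27.900 km/s.
On the transfer ellipse at r₁, vis-viva gives v_p = √[μ(2/r₁ − 1/a_t)] = 37.577 km/s.
First burn Δv₁ = |v_p − v₁| = 9.677 km/s.
Circular speed at r₂: v₂ = √(μ/r₂) = 8.933 km/s.
Transfer-orbit speed at r₂: v_a = √[μ(2/r₂ − 1/a_t)] = 3.852 km/s.
Second burn Δv₂ = |v₂ − v_a| = 5.081 km/s.
Total Δv = Δv₁ + Δv₂ = 14.76 km/s.

Δv = 14.8 km/s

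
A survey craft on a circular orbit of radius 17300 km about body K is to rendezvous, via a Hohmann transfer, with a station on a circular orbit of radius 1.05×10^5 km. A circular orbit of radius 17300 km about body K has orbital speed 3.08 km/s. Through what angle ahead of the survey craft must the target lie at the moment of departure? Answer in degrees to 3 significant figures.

From the circular-orbit relation v² = μ/r at r = 17300 km: μ = v²r = (3.08)² × 17300 = 1.64115×10^5 km³/s².
Semi-major axis of the transfer orbit: a_t = (17300 + 1.050×10^5)/2 = 61150 km.
Transfer time t = π√(a_t³/μ) = 1.172656×10^5 s.
Target angular speed ω₂ = √(μ/r₂³) = 1.190666×10^-5 rad/s.
Angle swept by the target during transfer: ω₂·t = 1.3962 rad = 80.00°.
Arrival is 180° from departure on the ellipse, so φ = 180° − 80.00° = 100°.

φ = 100°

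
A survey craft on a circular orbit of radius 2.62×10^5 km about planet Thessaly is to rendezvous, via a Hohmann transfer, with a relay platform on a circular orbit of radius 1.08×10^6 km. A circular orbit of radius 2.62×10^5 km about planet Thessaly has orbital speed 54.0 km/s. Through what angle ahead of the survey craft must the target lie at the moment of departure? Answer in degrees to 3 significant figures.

φ = 91.9°

From the circular-orbit relation v² = μ/r at r = 2.62×10^5 km: μ = v²r = (54.0)² × 2.62×10^5 = 7.63992×10^8 km³/s².
Transfer-ellipse semi-major axis a_t = (r₁ + r₂)/2 = (2.620×10^5 + 1.080×10^6)/2 = 6.710×10^5 km.
The half-period of the transfer ellipse is t = π√(a_t³/μ) = 62472.552 s.
Target angular speed ω₂ = √(μ/r₂³) = 2.4626845×10^-5 rad/s.
Angle swept by the target during transfer: ω₂·t = 1.538502 rad = 88.1497°.
Arrival is 180° from departure on the ellipse, so φ = 180° − 88.1497° = 91.9°.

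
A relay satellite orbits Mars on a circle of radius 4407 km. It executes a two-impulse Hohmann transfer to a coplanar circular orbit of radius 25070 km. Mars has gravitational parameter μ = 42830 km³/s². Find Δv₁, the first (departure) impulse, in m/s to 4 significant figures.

The Hohmann ellipse has a_t = (r₁ + r₂)/2 = 14738.5 km.
Circular speed at r = 4407 km: v_c = √(μ/r) = 3.1175 km/s.
Transfer-orbit speed at the same r (vis-viva, a = a_t): v_t = √[μ(2/r − 1/a_t)] = 4.0659 km/s.
Δv₁ = |v_t − v_c| = |4.0659 − 3.1175| = 0.9484 km/s.

Δv₁ = 948.4 m/s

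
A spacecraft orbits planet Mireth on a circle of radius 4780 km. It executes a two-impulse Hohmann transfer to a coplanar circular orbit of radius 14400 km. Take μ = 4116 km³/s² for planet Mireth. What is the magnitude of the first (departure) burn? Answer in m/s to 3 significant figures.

Semi-major axis of the transfer orbit: a_t = (4780 + 14400)/2 = 9590 km.
Circular speed at r = 4780 km: v_c = √(μ/r) = 0.9279 km/s.
Vis-viva on the transfer ellipse at r = 4780 km gives v_t = √[μ(2/r − 1/a_t)] = 1.137 km/s.
Δv₁ = |v_t − v_c| = |1.137 − 0.9279| = 0.2091 km/s.

Δv₁ = 209 m/s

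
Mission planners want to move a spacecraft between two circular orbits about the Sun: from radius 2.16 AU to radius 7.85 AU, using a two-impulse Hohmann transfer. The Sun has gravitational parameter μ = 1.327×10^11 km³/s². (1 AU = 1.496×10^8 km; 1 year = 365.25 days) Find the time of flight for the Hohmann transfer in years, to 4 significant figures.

t = 5.599 years

In km: r₁ = 2.16 × 1.496×10^8 = 3.23136×10^8 km; r₂ = 7.85 × 1.496×10^8 = 1.17436×10^9 km.
Transfer-ellipse semi-major axis a_t = (r₁ + r₂)/2 = (3.23136×10^8 + 1.17436×10^9)/2 = 7.48748×10^8 km.
Transfer time t = π√(a_t³/μ) = π√((7.48748×10^8)³ / 1.327×10^11) = 1.767×10^8 s.
Converting: 1.767×10^8 s ÷ 3.15576×10^7 s/year (365.25 × 86400) = 5.599 years.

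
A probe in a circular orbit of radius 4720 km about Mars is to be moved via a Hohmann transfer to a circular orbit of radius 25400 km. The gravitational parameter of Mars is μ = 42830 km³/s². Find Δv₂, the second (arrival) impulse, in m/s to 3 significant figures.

Δv₂ = 572 m/s

Semi-major axis of the transfer orbit: a_t = (4720 + 25400)/2 = 15060 km.
On the circular orbit at r = 25400 km, v_c = √(μ/r) = 1.29855 km/s.
Vis-viva on the transfer ellipse at r = 25400 km gives v_t = √[μ(2/r − 1/a_t)] = 0.726969 km/s.
Δv₂ = |v_t − v_c| = |0.726969 − 1.29855| = 0.5716 km/s.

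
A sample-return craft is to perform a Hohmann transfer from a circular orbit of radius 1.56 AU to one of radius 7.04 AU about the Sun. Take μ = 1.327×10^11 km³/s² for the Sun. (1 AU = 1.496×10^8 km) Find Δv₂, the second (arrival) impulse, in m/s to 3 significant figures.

Δv₂ = 4460 m/s

In km: r₁ = 1.56 × 1.496×10^8 = 2.33376×10^8 km; r₂ = 7.04 × 1.496×10^8 = 1.053184×10^9 km.
Semi-major axis of the transfer orbit: a_t = (2.33376×10^8 + 1.053184×10^9)/2 = 6.4328×10^8 km.
Circular speed at r = 1.053184×10^9 km: v_c = √(μ/r) = 11.225 km/s.
Transfer-orbit speed at the same r (vis-viva, a = a_t): v_t = √[μ(2/r − 1/a_t)] = 6.7610 km/s.
Δv₂ = |v_t − v_c| = |6.7610 − 11.225| = 4.464 km/s.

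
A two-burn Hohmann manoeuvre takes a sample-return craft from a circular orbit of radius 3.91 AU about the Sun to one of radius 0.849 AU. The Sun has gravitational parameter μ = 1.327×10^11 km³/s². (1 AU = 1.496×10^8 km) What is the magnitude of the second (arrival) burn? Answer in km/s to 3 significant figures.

Δv₂ = 9.11 km/s

In km: r₁ = 3.91 × 1.496×10^8 = 5.84936×10^8 km; r₂ = 0.849 × 1.496×10^8 = 1.270104×10^8 km.
Semi-major axis of the transfer orbit: a_t = (5.84936×10^8 + 1.270104×10^8)/2 = 3.559732×10^8 km.
Circular speed at r = 1.270104×10^8 km: v_c = √(μ/r) = 32.323 km/s.
Vis-viva on the transfer ellipse at r = 1.270104×10^8 km gives v_t = √[μ(2/r − 1/a_t)] = 41.434 km/s.
Δv₂ = |v_t − v_c| = |41.434 − 32.323| = 9.111 km/s.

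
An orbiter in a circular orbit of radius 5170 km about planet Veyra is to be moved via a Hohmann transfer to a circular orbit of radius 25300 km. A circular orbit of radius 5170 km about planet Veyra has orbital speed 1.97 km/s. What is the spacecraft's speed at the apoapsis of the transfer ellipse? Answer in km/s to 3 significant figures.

v = 0.519 km/s

From the circular-orbit relation v² = μ/r at r = 5170 km: μ = v²r = (1.97)² × 5170 = 20064.3 km³/s².
The Hohmann ellipse has a_t = (r₁ + r₂)/2 = 15235 km.
At apoapsis, r = 25300 km.
Applying v² = μ(2/r − 1/a_t): v = 0.5188 km/s.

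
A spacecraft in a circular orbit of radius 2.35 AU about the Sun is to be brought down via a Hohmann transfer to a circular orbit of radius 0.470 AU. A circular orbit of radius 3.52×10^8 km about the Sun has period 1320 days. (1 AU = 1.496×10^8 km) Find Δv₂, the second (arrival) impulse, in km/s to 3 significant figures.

From Kepler's third law T² = 4π²r³/μ at r = 3.52×10^8 km, T = 1320 days = 1320 × 86400 s = 1.14048×10^8 s: μ = 4π²r³/T² = 1.32377×10^11 km³/s².
In km: r₁ = 2.35 × 1.496×10^8 = 3.5156×10^8 km; r₂ = 0.470 × 1.496×10^8 = 7.0312×10^7 km.
The Hohmann ellipse has a_t = (r₁ + r₂)/2 = 2.10936×10^8 km.
On the circular orbit at r = 7.0312×10^7 km, v_c = √(μ/r) = 43.39 km/s.
Vis-viva on the transfer ellipse at r = 7.0312×10^7 km gives v_t = √[μ(2/r − 1/a_t)] = 56.02 km/s.
Δv₂ = |v_t − v_c| = |56.02 − 43.39| = 12.63 km/s.

Δv₂ = 12.6 km/s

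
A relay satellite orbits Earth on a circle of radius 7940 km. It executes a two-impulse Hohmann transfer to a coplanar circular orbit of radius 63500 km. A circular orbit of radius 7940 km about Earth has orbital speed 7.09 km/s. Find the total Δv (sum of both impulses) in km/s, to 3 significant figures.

Δv = 3.69 km/s

From the circular-orbit relation v² = μ/r at r = 7940 km: μ = v²r = (7.09)² × 7940 = 3.99129×10^5 km³/s².
Transfer-ellipse semi-major axis a_t = (r₁ + r₂)/2 = (7940 + 63500)/2 = 35720 km.
At r₁ the circular-orbit speed is v₁ = √(μ/r₁) = 7.090 km/s.
On the transfer ellipse at r₁, vis-viva gives v_p = √[μ(2/r₁ − 1/a_t)] = 9.453 km/s.
First burn Δv₁ = |v_p − v₁| = 2.363 km/s.
Circular speed at r₂: v₂ = √(μ/r₂) = 2.507 km/s.
Transfer-orbit speed at r₂: v_a = √[μ(2/r₂ − 1/a_t)] = 1.182 km/s.
Second burn Δv₂ = |v₂ − v_a| = 1.325 km/s.
Δv = Δv₁ + Δv₂ = 2.363 + 1.325 = 3.688 km/s.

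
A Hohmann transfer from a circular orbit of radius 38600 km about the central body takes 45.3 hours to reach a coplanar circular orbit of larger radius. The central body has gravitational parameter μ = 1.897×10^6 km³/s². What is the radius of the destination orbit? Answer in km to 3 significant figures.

Transfer time t = 45.3 hours = 1.6308×10^5 s, and t = π√(a_t³/μ).
So a_t = (μ t²/π²)^(1/3) = (1.897×10^6 × (1.6308×10^5)² / π²)^(1/3) = 1.7226×10^5 km.
Since a_t = (r₁ + r₂)/2, r₂ = 2a_t − r₁ = 2×1.7226×10^5 − 38600 = 3.0592×10^5 km.

r₂ = 3.06×10^5 km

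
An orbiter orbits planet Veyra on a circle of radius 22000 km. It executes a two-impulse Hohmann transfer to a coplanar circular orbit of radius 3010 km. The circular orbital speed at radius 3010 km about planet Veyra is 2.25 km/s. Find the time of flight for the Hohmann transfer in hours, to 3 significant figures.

From the circular-orbit relation v² = μ/r at r = 3010 km: μ = v²r = (2.25)² × 3010 = 15238.1 km³/s².
The Hohmann ellipse has a_t = (r₁ + r₂)/2 = 12505 km.
Half the transfer-orbit period gives t = π√(a_t³/μ) = 35590 s.
Converting: 35590 s ÷ 3600 s/hour = 9.89 hours.

t = 9.89 hours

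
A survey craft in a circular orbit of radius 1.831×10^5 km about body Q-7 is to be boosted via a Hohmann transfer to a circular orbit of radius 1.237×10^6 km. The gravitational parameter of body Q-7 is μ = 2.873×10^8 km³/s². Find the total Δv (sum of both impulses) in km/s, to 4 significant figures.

Semi-major axis of the transfer orbit: a_t = (1.831×10^5 + 1.237×10^6)/2 = 7.1005×10^5 km.
At r₁ the circular-orbit speed is v₁ = √(μ/r₁) = 39.61 km/s.
On the transfer ellipse at r₁, vis-viva equation gives v_p = √[μ(2/r₁ − 1/a_t)] = 52.28 km/s.
First burn Δv₁ = |v_p − v₁| = 12.67 km/s.
Circular speed at r₂: v₂ = √(μ/r₂) = 15.24 km/s.
Transfer-orbit speed at r₂: v_a = √[μ(2/r₂ − 1/a_t)] = 7.739 km/s.
Second burn Δv₂ = |v₂ − v_a| = 7.501 km/s.
Total Δv = Δv₁ + Δv₂ = 20.17 km/s.

Δv = 20.17 km/s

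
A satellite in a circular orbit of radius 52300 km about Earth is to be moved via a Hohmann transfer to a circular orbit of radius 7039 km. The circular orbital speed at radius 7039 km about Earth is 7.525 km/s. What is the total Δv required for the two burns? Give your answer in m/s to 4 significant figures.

From the circular-orbit relation v² = μ/r at r = 7039 km: μ = v²r = (7.525)² × 7039 = 3.98588×10^5 km³/s².
Semi-major axis of the transfer orbit: a_t = (52300 + 7039)/2 = 29669.5 km.
At r₁ the circular-orbit speed is v₁ = √(μ/r₁) = 2.761 km/s.
Transfer-orbit speed at r₁ (v² = μ(2/r − 1/a)): v_a = √[μ(2/r₁ − 1/a_t)] = 1.345 km/s.
First burn Δv₁ = |v_a − v₁| = 1.416 km/s.
Circular speed at r₂: v₂ = √(μ/r₂) = 7.525 km/s.
Transfer-orbit speed at r₂: v_p = √[μ(2/r₂ − 1/a_t)] = 9.991 km/s.
Second burn Δv₂ = |v₂ − v_p| = 2.466 km/s.
Δv = Δv₁ + Δv₂ = 1.416 + 2.466 = 3.882 km/s.

Δv = 3882 m/s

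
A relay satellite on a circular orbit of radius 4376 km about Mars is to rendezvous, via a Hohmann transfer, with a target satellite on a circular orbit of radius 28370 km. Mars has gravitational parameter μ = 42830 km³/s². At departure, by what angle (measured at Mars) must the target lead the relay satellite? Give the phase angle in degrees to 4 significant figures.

φ = 101.1°

The Hohmann ellipse has a_t = (r₁ + r₂)/2 = 16373 km.
The half-period of the transfer ellipse is t = π√(a_t³/μ) = 31803 s.
The target's mean motion on its circular orbit is ω₂ = √(μ/r₂³) = 4.3310×10^-5 rad/s.
Angle swept by the target during transfer: ω₂·t = 1.3774 rad = 78.92°.
The relay satellite traverses 180° on the transfer ellipse, so the target must lead by 180° − 78.92° = 101.1°.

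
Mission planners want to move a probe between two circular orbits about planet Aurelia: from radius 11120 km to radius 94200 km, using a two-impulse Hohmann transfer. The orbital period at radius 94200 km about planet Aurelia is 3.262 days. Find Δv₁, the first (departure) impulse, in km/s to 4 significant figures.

From Kepler's third law T² = 4π²r³/μ at r = 94200 km, T = 3.262 days = 3.262 × 86400 s = 2.818368×10^5 s: μ = 4π²r³/T² = 4.15448×10^5 km³/s².
Transfer-ellipse semi-major axis a_t = (r₁ + r₂)/2 = (11120 + 94200)/2 = 52660 km.
Circular speed at r = 11120 km: v_c = √(μ/r) = 6.112 km/s.
Vis-viva on the transfer ellipse at r = 11120 km gives v_t = √[μ(2/r − 1/a_t)] = 8.175 km/s.
Δv₁ = |v_t − v_c| = |8.175 − 6.112| = 2.063 km/s.

Δv₁ = 2.063 km/s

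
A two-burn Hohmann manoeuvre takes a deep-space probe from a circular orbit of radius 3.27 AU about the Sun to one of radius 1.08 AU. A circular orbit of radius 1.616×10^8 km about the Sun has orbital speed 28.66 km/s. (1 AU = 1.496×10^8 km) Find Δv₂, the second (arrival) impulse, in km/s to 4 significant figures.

Δv₂ = 6.482 km/s

From the circular-orbit relation v² = μ/r at r = 1.616×10^8 km: μ = v²r = (28.66)² × 1.616×10^8 = 1.32738×10^11 km³/s².
In km: r₁ = 3.27 × 1.496×10^8 = 4.89192×10^8 km; r₂ = 1.08 × 1.496×10^8 = 1.61568×10^8 km.
Transfer-ellipse semi-major axis a_t = (r₁ + r₂)/2 = (4.89192×10^8 + 1.61568×10^8)/2 = 3.2538×10^8 km.
Circular speed at r = 1.61568×10^8 km: v_c = √(μ/r) = 28.663 km/s.
Transfer-orbit speed at the same r (vis-viva, a = a_t): v_t = √[μ(2/r − 1/a_t)] = 35.145 km/s.
Δv₂ = |v_t − v_c| = |35.145 − 28.663| = 6.482 km/s.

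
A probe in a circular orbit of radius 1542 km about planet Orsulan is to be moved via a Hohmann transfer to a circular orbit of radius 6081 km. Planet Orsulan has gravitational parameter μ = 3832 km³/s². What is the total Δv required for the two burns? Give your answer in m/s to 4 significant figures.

The Hohmann ellipse has a_t = (r₁ + r₂)/2 = 3811.5 km.
At r₁ the circular-orbit speed is v₁ = √(μ/r₁) = 1.5764 km/s.
Transfer-orbit speed at r₁ (vis-viva): v_p = √[μ(2/r₁ − 1/a_t)] = 1.9912 km/s.
First burn Δv₁ = |v_p − v₁| = 0.4148 km/s.
Circular speed at r₂: v₂ = √(μ/r₂) = 0.7938 km/s.
Transfer-orbit speed at r₂: v_a = √[μ(2/r₂ − 1/a_t)] = 0.5049 km/s.
Second burn Δv₂ = |v₂ − v_a| = 0.2889 km/s.
Total Δv = Δv₁ + Δv₂ = 0.7037 km/s.

Δv = 703.7 m/s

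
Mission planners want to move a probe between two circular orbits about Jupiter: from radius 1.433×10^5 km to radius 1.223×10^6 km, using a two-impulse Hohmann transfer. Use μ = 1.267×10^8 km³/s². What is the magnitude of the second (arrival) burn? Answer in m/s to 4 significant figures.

Δv₂ = 5517 m/s

The Hohmann ellipse has a_t = (r₁ + r₂)/2 = 6.8315×10^5 km.
On the circular orbit at r = 1.223×10^6 km, v_c = √(μ/r) = 10.1783 km/s.
Transfer-orbit speed at the same r (vis-viva, a = a_t): v_t = √[μ(2/r − 1/a_t)] = 4.66166 km/s.
Δv₂ = |v_t − v_c| = |4.66166 − 10.1783| = 5.517 km/s.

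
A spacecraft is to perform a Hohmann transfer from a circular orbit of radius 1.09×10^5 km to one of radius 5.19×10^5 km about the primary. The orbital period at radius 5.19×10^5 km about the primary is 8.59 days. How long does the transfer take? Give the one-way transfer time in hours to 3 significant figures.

From Kepler's third law T² = 4π²r³/μ at r = 5.19×10^5 km, T = 8.59 days = 8.59 × 86400 s = 7.42176×10^5 s: μ = 4π²r³/T² = 1.00195×10^7 km³/s².
Semi-major axis of the transfer orbit: a_t = (1.090×10^5 + 5.190×10^5)/2 = 3.140×10^5 km.
Half the transfer-orbit period gives t = π√(a_t³/μ) = 1.746×10^5 s.
Converting: 1.746×10^5 s ÷ 3600 s/hour = 48.5 hours.

t = 48.5 hours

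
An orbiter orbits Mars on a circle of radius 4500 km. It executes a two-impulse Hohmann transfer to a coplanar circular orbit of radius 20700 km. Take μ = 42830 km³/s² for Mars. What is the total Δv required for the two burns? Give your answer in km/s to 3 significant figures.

Δv = 1.45 km/s

Transfer-ellipse semi-major axis a_t = (r₁ + r₂)/2 = (4500 + 20700)/2 = 12600 km.
At r₁ the circular-orbit speed is v₁ = √(μ/r₁) = 3.0851 km/s.
Transfer-orbit speed at r₁ (vis-viva equation): v_p = √[μ(2/r₁ − 1/a_t)] = 3.9543 km/s.
First burn Δv₁ = |v_p − v₁| = 0.8692 km/s.
At r₂, v₂ = √(μ/r₂) = 1.4384 km/s.
Transfer-orbit speed at r₂: v_a = √[μ(2/r₂ − 1/a_t)] = 0.85963 km/s.
Second burn Δv₂ = |v₂ − v_a| = 0.5788 km/s.
Δv = Δv₁ + Δv₂ = 0.8692 + 0.5788 = 1.448 km/s.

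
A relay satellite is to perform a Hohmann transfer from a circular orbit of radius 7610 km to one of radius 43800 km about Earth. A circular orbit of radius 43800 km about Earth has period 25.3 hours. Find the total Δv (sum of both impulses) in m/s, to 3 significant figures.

From Kepler's third law T² = 4π²r³/μ at r = 43800 km, T = 25.3 hours = 25.3 × 3600 s = 91080 s: μ = 4π²r³/T² = 3.99886×10^5 km³/s².
Transfer-ellipse semi-major axis a_t = (r₁ + r₂)/2 = (7610 + 43800)/2 = 25705 km.
Circular speed at r₁: v₁ = √(μ/r₁) = √(3.99886×10^5/7610) = 7.249 km/s.
On the transfer ellipse at r₁, v² = μ(2/r − 1/a) gives v_p = √[μ(2/r₁ − 1/a_t)] = 9.462 km/s.
First burn Δv₁ = |v_p − v₁| = 2.213 km/s.
Circular speed at r₂: v₂ = √(μ/r₂) = 3.022 km/s.
Transfer-orbit speed at r₂: v_a = √[μ(2/r₂ − 1/a_t)] = 1.644 km/s.
Second burn Δv₂ = |v₂ − v_a| = 1.378 km/s.
Δv = Δv₁ + Δv₂ = 2.213 + 1.378 = 3.591 km/s.

Δv = 3590 m/s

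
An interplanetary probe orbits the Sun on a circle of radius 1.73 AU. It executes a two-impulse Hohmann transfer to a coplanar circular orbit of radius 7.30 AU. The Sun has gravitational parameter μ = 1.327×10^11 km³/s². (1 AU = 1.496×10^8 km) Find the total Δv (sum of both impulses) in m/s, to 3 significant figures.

In km: r₁ = 1.73 × 1.496×10^8 = 2.58808×10^8 km; r₂ = 7.30 × 1.496×10^8 = 1.09208×10^9 km.
Transfer-ellipse semi-major axis a_t = (r₁ + r₂)/2 = (2.58808×10^8 + 1.09208×10^9)/2 = 6.75444×10^8 km.
At r₁ the circular-orbit speed is v₁ = √(μ/r₁) = 22.6437 km/s.
On the transfer ellipse at r₁, vis-viva gives v_p = √[μ(2/r₁ − 1/a_t)] = 28.7925 km/s.
First burn Δv₁ = |v_p − v₁| = 6.149 km/s.
Circular speed at r₂: v₂ = √(μ/r₂) = 11.023 km/s.
Transfer-orbit speed at r₂: v_a = √[μ(2/r₂ − 1/a_t)] = 6.8234 km/s.
Second burn Δv₂ = |v₂ − v_a| = 4.200 km/s.
Δv = Δv₁ + Δv₂ = 6.149 + 4.200 = 10.35 km/s.

Δv = 10300 m/s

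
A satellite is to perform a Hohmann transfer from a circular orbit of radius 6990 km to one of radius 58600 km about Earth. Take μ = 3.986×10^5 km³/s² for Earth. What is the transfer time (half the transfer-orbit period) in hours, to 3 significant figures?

The Hohmann ellipse has a_t = (r₁ + r₂)/2 = 32795 km.
By Kepler's third law the transfer-orbit period is T = 2π√(a_t³/μ), so t = T/2 = 29550 s.
Converting: 29550 s ÷ 3600 s/hour = 8.21 hours.

t = 8.21 hours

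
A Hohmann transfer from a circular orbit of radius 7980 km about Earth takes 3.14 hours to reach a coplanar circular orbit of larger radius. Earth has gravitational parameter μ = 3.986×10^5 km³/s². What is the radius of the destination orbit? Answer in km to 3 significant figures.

r₂ = 26600 km

Transfer time t = 3.14 hours = 11304 s, and t = π√(a_t³/μ).
So a_t = (μ t²/π²)^(1/3) = (3.986×10^5 × (11304)² / π²)^(1/3) = 17281 km.
Since a_t = (r₁ + r₂)/2, r₂ = 2a_t − r₁ = 2×17281 − 7980 = 26582 km.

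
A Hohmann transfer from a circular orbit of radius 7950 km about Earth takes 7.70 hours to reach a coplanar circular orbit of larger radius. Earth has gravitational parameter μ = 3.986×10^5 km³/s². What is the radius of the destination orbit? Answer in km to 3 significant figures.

r₂ = 54900 km

Transfer time t = 7.70 hours = 27720 s, and t = π√(a_t³/μ).
So a_t = (μ t²/π²)^(1/3) = (3.986×10^5 × (27720)² / π²)^(1/3) = 31425 km.
Since a_t = (r₁ + r₂)/2, r₂ = 2a_t − r₁ = 2×31425 − 7950 = 54900 km.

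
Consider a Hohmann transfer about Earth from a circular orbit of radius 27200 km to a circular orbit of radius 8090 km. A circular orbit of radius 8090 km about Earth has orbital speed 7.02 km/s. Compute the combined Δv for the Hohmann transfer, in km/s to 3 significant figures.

Δv = 2.93 km/s

From the circular-orbit relation v² = μ/r at r = 8090 km: μ = v²r = (7.02)² × 8090 = 3.98678×10^5 km³/s².
The Hohmann ellipse has a_t = (r₁ + r₂)/2 = 17645 km.
Circular speed at r₁: v₁ = √(μ/r₁) = √(3.98678×10^5/27200) = 3.828 km/s.
On the transfer ellipse at r₁, v² = μ(2/r − 1/a) gives v_a = √[μ(2/r₁ − 1/a_t)] = 2.592 km/s.
First burn Δv₁ = |v_a − v₁| = 1.236 km/s.
At r₂, v₂ = √(μ/r₂) = 7.020 km/s.
Transfer-orbit speed at r₂: v_p = √[μ(2/r₂ − 1/a_t)] = 8.716 km/s.
Second burn Δv₂ = |v₂ − v_p| = 1.696 km/s.
Total Δv = Δv₁ + Δv₂ = 2.932 km/s.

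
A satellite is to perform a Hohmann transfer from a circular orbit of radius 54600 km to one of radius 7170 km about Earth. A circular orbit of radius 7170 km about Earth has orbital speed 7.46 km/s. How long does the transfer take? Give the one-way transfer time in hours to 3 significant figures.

t = 7.50 hours

From the circular-orbit relation v² = μ/r at r = 7170 km: μ = v²r = (7.46)² × 7170 = 3.99022×10^5 km³/s².
The Hohmann ellipse has a_t = (r₁ + r₂)/2 = 30885 km.
By Kepler's third law the transfer-orbit period is T = 2π√(a_t³/μ), so t = T/2 = 26990 s.
Converting: 26990 s ÷ 3600 s/hour = 7.50 hours.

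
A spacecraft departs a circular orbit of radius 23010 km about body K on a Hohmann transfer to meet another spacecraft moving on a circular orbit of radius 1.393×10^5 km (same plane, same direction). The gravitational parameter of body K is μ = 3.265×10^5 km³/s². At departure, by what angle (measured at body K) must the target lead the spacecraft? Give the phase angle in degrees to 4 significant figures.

φ = 99.96°

The Hohmann ellipse has a_t = (r₁ + r₂)/2 = 81155 km.
Transfer time t = π√(a_t³/μ) = 1.271×10^5 s.
Target angular speed ω₂ = √(μ/r₂³) = 1.099×10^-5 rad/s.
Angle swept by the target during transfer: ω₂·t = 1.397 rad = 80.04°.
The spacecraft traverses 180° on the transfer ellipse, so the target must lead by 180° − 80.04° = 99.96°.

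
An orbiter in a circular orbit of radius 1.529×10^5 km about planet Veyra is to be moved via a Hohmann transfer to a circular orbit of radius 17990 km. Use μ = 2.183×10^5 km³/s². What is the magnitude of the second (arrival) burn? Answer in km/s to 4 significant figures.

Transfer-ellipse semi-major axis a_t = (r₁ + r₂)/2 = (1.529×10^5 + 17990)/2 = 85445 km.
On the circular orbit at r = 17990 km, v_c = √(μ/r) = 3.4835 km/s.
Transfer-orbit speed at the same r (vis-viva, a = a_t): v_t = √[μ(2/r − 1/a_t)] = 4.6598 km/s.
Δv₂ = |v_t − v_c| = |4.6598 − 3.4835| = 1.176 km/s.

Δv₂ = 1.176 km/s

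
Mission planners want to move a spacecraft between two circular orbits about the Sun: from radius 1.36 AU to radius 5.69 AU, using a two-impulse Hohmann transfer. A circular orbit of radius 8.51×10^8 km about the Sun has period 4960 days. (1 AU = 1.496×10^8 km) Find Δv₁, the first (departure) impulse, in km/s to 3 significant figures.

Δv₁ = 6.90 km/s

From Kepler's third law T² = 4π²r³/μ at r = 8.51×10^8 km, T = 4960 days = 4960 × 86400 s = 4.28544×10^8 s: μ = 4π²r³/T² = 1.32482×10^11 km³/s².
In km: r₁ = 1.36 × 1.496×10^8 = 2.03456×10^8 km; r₂ = 5.69 × 1.496×10^8 = 8.51224×10^8 km.
Transfer-ellipse semi-major axis a_t = (r₁ + r₂)/2 = (2.03456×10^8 + 8.51224×10^8)/2 = 5.2734×10^8 km.
On the circular orbit at r = 2.03456×10^8 km, v_c = √(μ/r) = 25.518 km/s.
Transfer-orbit speed at the same r (vis-viva, a = a_t): v_t = √[μ(2/r − 1/a_t)] = 32.421 km/s.
Δv₁ = |v_t − v_c| = |32.421 − 25.518| = 6.903 km/s.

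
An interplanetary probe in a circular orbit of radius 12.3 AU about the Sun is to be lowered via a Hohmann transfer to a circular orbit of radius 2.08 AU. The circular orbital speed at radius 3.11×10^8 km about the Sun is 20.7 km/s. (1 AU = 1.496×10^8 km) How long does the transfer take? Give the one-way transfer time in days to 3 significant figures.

t = 3510 days

From the circular-orbit relation v² = μ/r at r = 3.11×10^8 km: μ = v²r = (20.7)² × 3.11×10^8 = 1.33260×10^11 km³/s².
In km: r₁ = 12.3 × 1.496×10^8 = 1.84008×10^9 km; r₂ = 2.08 × 1.496×10^8 = 3.11168×10^8 km.
Transfer-ellipse semi-major axis a_t = (r₁ + r₂)/2 = (1.84008×10^9 + 3.11168×10^8)/2 = 1.075624×10^9 km.
Transfer time t = π√(a_t³/μ) = π√((1.075624×10^9)³ / 1.33260×10^11) = 3.036×10^8 s.
Converting: 3.036×10^8 s ÷ 86400 s/day = 3510 days.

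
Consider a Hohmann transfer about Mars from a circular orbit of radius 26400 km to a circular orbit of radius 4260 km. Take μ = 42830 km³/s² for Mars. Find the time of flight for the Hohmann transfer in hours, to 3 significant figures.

t = 8.00 hours

Transfer-ellipse semi-major axis a_t = (r₁ + r₂)/2 = (26400 + 4260)/2 = 15330 km.
Transfer time t = π√(a_t³/μ) = π√((15330)³ / 42830) = 28810 s.
Converting: 28810 s ÷ 3600 s/hour = 8.00 hours.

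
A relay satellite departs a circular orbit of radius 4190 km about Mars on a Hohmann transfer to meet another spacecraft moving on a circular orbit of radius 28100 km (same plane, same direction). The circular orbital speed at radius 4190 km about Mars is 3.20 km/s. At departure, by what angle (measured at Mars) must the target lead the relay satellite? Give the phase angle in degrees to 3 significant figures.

From the circular-orbit relation v² = μ/r at r = 4190 km: μ = v²r = (3.20)² × 4190 = 42905.6 km³/s².
Semi-major axis of the transfer orbit: a_t = (4190 + 28100)/2 = 16145 km.
The half-period of the transfer ellipse is t = π√(a_t³/μ) = 31114 s.
Target angular speed ω₂ = √(μ/r₂³) = 4.3974×10^-5 rad/s.
Angle swept by the target during transfer: ω₂·t = 1.3682 rad = 78.39°.
The relay satellite traverses 180° on the transfer ellipse, so the target must lead by 180° − 78.39° = 102°.

φ = 102°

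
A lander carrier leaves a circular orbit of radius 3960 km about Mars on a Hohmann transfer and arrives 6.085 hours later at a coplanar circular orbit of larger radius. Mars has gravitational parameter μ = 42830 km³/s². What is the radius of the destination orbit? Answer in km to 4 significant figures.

Transfer time t = 6.085 hours = 21906 s, and t = π√(a_t³/μ).
So a_t = (μ t²/π²)^(1/3) = (42830 × (21906)² / π²)^(1/3) = 12770 km.
Since a_t = (r₁ + r₂)/2, r₂ = 2a_t − r₁ = 2×12770 − 3960 = 21580 km.

r₂ = 21580 km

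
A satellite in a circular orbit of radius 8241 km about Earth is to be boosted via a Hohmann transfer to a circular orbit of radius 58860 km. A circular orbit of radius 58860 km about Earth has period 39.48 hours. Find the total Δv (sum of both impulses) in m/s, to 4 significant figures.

From Kepler's third law T² = 4π²r³/μ at r = 58860 km, T = 39.48 hours = 39.48 × 3600 s = 1.42128×10^5 s: μ = 4π²r³/T² = 3.98530×10^5 km³/s².
Semi-major axis of the transfer orbit: a_t = (8241 + 58860)/2 = 33550.5 km.
Circular speed at r₁: v₁ = √(μ/r₁) = √(3.98530×10^5/8241) = 6.954 km/s.
Transfer-orbit speed at r₁ (vis-viva equation): v_p = √[μ(2/r₁ − 1/a_t)] = 9.211 km/s.
First burn Δv₁ = |v_p − v₁| = 2.257 km/s.
At r₂, v₂ = √(μ/r₂) = 2.602 km/s.
Transfer-orbit speed at r₂: v_a = √[μ(2/r₂ − 1/a_t)] = 1.290 km/s.
Second burn Δv₂ = |v₂ − v_a| = 1.312 km/s.
Δv = Δv₁ + Δv₂ = 2.257 + 1.312 = 3.569 km/s.

Δv = 3569 m/s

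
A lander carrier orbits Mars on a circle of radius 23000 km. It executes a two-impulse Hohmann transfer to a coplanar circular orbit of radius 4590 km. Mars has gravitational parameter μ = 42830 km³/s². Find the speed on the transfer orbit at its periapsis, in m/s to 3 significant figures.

Transfer-ellipse semi-major axis a_t = (r₁ + r₂)/2 = (23000 + 4590)/2 = 13795 km.
At periapsis, r = 4590 km.
Applying v² = μ(2/r − 1/a_t): v = 3.944 km/s.

v = 3940 m/s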